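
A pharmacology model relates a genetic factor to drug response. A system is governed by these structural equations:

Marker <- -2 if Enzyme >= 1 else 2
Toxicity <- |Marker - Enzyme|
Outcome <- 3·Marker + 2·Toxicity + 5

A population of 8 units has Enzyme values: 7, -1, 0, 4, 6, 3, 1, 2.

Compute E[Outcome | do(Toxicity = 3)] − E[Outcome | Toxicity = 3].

-3

Every unit gets Toxicity=3 under the intervention. Outcome values become 5, 17, 17, 5, 5, 5, 5, 5; E[Outcome|do(Toxicity=3)] = 8.
Observing Toxicity=3 restricts to units where Toxicity's equation naturally yields 3: Enzyme ∈ {-1, 1}. In that subpopulation Outcome = 17, 5, mean 11.
Difference = 8 − 11 = -3.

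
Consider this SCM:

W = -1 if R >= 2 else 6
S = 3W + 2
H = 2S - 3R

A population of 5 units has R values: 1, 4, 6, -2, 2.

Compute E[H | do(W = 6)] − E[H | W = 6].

-8.1

Every unit gets W=6 under the intervention. H values become 37, 28, 22, 46, 34; E[H|do(W=6)] = 33.4.
E[H|W=6] averages over only the 2 units with W=6 (R = 1, -2): H = 37, 46, mean 41.5.
Difference = 33.4 − 41.5 = -8.1.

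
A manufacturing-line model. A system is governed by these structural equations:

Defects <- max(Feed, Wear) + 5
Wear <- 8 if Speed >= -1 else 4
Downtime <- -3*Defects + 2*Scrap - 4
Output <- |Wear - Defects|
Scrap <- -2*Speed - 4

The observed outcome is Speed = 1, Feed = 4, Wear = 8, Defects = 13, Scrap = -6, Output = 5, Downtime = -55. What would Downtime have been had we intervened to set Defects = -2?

The intervention breaks the incoming arrows to Defects: Defects <- max(Feed, Wear) + 5 no longer applies, and Defects = -2.
Scrap = -2*Speed - 4  [with Speed=1]  = -6
Downtime = -3*Defects + 2*Scrap - 4  [with Defects=-2, Scrap=-6]  = -10

-10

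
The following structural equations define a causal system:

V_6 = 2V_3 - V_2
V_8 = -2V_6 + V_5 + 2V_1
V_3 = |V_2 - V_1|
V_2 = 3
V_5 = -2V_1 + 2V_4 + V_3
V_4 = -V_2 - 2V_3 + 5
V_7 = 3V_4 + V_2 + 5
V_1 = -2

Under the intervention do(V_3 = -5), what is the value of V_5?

do(V_3=-5) replaces the equation V_3 = |V_2 - V_1| with the constant V_3 = -5.
V_4 = -V_2 - 2V_3 + 5  [with V_2=3, V_3=-5]  = 12
V_5 = -2V_1 + 2V_4 + V_3  [with V_1=-2, V_4=12, V_3=-5]  = 23

23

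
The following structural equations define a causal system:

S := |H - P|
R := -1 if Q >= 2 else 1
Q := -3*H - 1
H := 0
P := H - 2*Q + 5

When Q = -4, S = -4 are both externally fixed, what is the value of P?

13

The joint intervention fixes Q = -4, S = -4, removing each variable's own equation.
P = H - 2*Q + 5  [with H=0, Q=-4]  = 13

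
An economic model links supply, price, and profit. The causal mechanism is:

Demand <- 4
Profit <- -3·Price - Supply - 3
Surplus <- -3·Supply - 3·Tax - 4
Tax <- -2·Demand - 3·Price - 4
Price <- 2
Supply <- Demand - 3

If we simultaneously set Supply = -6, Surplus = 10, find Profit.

-3

The joint intervention fixes Supply = -6, Surplus = 10, removing each variable's own equation.
Profit = -3·Price - Supply - 3  [with Price=2, Supply=-6]  = -3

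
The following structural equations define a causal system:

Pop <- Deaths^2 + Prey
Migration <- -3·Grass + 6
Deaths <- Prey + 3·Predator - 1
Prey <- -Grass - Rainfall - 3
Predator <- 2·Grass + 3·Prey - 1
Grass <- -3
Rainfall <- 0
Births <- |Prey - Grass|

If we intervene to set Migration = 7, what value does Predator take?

-7

Under do(Migration=7), the mechanism Migration <- -3·Grass + 6 is discarded; Migration is fixed at 7.
Since Predator is not a descendant of the intervened variable, it is unaffected.
Prey = -Grass - Rainfall - 3  [with Grass=-3, Rainfall=0]  = 0
Predator = 2·Grass + 3·Prey - 1  [with Grass=-3, Prey=0]  = -7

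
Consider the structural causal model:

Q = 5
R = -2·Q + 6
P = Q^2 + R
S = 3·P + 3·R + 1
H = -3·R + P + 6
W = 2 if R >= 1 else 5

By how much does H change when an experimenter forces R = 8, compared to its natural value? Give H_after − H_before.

do(R=8) replaces the equation R = -2·Q + 6 with the constant R = 8.
P = Q^2 + R  [with Q=5, R=8]  = 33
H = -3·R + P + 6  [with R=8, P=33]  = 15
Without intervention: R = -2·Q + 6  [with Q=5]  = -4; P = Q^2 + R  [with Q=5, R=-4]  = 21; H = -3·R + P + 6  [with R=-4, P=21]  = 39.
Change = 15 − 39 = -24.

-24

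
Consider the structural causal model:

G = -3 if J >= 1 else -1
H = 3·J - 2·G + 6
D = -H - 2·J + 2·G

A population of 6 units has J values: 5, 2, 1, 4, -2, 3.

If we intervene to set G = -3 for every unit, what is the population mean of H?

18.5

Under do(G=-3), G's equation is replaced by G=-3 for every unit. Per-unit H: 27, 18, 15, 24, 6, 21. Mean = 18.5.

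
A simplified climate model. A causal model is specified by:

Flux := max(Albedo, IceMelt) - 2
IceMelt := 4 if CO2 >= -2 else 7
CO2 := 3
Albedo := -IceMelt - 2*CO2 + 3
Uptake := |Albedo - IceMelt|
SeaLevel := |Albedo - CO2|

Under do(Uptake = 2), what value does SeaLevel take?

10

do(Uptake=2) replaces the equation Uptake := |Albedo - IceMelt| with the constant Uptake = 2.
No directed path runs from Uptake to SeaLevel, so SeaLevel keeps its natural value.
IceMelt = 4 if CO2 >= -2 else 7  [with CO2=3]  = 4
Albedo = -IceMelt - 2*CO2 + 3  [with IceMelt=4, CO2=3]  = -7
SeaLevel = |Albedo - CO2|  [with Albedo=-7, CO2=3]  = 10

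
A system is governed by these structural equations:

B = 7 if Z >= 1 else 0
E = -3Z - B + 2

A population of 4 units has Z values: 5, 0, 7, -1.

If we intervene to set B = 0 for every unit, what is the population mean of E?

The intervention sets B=0 in all 4 units regardless of Z. Recomputing E per unit gives -13, 2, -19, 5; average -6.25.

-6.25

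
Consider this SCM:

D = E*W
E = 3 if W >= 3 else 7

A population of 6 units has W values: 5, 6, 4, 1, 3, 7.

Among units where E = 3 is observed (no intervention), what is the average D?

E[D|E=3] averages over only the 5 units with E=3 (W = 5, 6, 4, 3, 7): D = 15, 18, 12, 9, 21, mean 15.

15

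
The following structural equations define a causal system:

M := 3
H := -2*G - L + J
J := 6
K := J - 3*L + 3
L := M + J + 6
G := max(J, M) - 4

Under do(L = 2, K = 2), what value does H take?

The joint intervention fixes L = 2, K = 2, removing each variable's own equation.
G = max(J, M) - 4  [with J=6, M=3]  = 2
H = -2*G - L + J  [with G=2, L=2, J=6]  = 0

0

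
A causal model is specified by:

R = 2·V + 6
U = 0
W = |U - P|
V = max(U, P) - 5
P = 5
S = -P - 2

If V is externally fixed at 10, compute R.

The intervention breaks the incoming arrows to V: V = max(U, P) - 5 no longer applies, and V = 10.
R = 2·V + 6  [with V=10]  = 26

26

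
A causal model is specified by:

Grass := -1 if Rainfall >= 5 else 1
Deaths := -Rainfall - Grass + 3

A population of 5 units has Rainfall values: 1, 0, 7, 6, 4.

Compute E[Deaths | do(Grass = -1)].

0.4

Under do(Grass=-1), Grass's equation is replaced by Grass=-1 for every unit. Per-unit Deaths: 3, 4, -3, -2, 0. Mean = 0.4.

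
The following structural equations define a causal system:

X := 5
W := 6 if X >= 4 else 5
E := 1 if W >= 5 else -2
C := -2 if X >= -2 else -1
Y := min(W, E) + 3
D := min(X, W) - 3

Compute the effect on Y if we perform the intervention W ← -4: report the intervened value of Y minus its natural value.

-5

do(W=-4) replaces the equation W := 6 if X >= 4 else 5 with the constant W = -4.
E = 1 if W >= 5 else -2  [with W=-4]  = -2
Y = min(W, E) + 3  [with W=-4, E=-2]  = -1
Without intervention: W = 6 if X >= 4 else 5  [with X=5]  = 6; E = 1 if W >= 5 else -2  [with W=6]  = 1; Y = min(W, E) + 3  [with W=6, E=1]  = 4.
Change = -1 − 4 = -5.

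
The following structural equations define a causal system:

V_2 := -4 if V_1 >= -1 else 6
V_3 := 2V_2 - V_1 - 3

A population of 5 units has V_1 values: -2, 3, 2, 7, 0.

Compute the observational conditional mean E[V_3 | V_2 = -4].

Observing V_2=-4 restricts to units where V_2's equation naturally yields -4: V_1 ∈ {3, 2, 7, 0}. In that subpopulation V_3 = -14, -13, -18, -11, mean -14.

-14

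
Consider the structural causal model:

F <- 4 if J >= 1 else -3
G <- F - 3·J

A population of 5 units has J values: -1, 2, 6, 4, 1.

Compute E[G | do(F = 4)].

-3.2

do(F=4) breaks F's dependence on J. With F=4 fixed, G across the units is 7, -2, -14, -8, 1, mean -3.2.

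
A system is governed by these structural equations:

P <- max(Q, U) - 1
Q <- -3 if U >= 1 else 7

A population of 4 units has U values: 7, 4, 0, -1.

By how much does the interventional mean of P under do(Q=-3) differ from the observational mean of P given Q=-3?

Every unit gets Q=-3 under the intervention. P values become 6, 3, -1, -2; E[P|do(Q=-3)] = 1.5.
E[P|Q=-3] averages over only the 2 units with Q=-3 (U = 7, 4): P = 6, 3, mean 4.5.
Difference = 1.5 − 4.5 = -3.

-3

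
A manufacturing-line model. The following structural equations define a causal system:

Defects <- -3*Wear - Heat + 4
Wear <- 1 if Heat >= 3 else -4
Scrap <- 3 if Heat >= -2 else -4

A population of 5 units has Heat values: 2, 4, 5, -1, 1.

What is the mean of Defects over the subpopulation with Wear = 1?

Conditioning on Wear=1 selects the 2 unit(s) with Heat ∈ {4, 5}. Their Defects values: -3, -4. Mean = -3.5.

-3.5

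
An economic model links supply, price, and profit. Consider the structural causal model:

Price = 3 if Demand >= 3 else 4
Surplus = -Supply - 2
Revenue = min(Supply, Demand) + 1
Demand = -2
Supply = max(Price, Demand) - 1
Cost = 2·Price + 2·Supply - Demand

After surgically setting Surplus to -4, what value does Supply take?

3

do(Surplus=-4) replaces the equation Surplus = -Supply - 2 with the constant Surplus = -4.
Supply is not downstream of the intervention, so its value is determined by the original equations.
Price = 3 if Demand >= 3 else 4  [with Demand=-2]  = 4
Supply = max(Price, Demand) - 1  [with Price=4, Demand=-2]  = 3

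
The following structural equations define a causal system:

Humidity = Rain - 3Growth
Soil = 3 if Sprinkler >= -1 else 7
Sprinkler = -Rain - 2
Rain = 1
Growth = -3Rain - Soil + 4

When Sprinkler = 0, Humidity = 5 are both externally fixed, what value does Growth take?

-2

The joint intervention fixes Sprinkler = 0, Humidity = 5, removing each variable's own equation.
Soil = 3 if Sprinkler >= -1 else 7  [with Sprinkler=0]  = 3
Growth = -3Rain - Soil + 4  [with Rain=1, Soil=3]  = -2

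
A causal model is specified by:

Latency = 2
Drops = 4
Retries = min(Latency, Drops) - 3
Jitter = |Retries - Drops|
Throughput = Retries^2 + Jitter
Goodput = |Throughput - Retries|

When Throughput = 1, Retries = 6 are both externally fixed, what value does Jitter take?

Under do(Throughput = 1, Retries = 6), each intervened variable's structural equation is replaced by its fixed value.
Jitter = |Retries - Drops|  [with Retries=6, Drops=4]  = 2

2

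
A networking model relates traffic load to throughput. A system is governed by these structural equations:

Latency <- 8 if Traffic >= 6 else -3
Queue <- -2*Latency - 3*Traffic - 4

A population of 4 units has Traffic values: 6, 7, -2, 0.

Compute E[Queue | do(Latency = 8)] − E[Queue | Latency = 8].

do(Latency=8) breaks Latency's dependence on Traffic. With Latency=8 fixed, Queue across the units is -38, -41, -14, -20, mean -28.25.
E[Queue|Latency=8] averages over only the 2 units with Latency=8 (Traffic = 6, 7): Queue = -38, -41, mean -39.5.
Difference = -28.25 − (-39.5) = 11.25.

11.25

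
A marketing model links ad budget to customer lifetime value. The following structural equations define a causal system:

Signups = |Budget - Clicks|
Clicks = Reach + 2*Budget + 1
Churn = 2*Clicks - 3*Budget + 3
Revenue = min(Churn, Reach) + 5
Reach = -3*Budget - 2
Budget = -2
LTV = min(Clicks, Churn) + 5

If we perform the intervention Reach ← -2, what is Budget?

Under do(Reach=-2), the mechanism Reach = -3*Budget - 2 is discarded; Reach is fixed at -2.
Budget is not downstream of the intervention, so its value is determined by the original equations.

-2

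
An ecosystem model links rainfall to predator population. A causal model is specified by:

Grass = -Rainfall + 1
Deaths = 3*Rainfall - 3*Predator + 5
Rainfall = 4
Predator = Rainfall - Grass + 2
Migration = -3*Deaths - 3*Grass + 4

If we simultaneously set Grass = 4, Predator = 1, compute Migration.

Under do(Grass = 4, Predator = 1), each intervened variable's structural equation is replaced by its fixed value.
Deaths = 3*Rainfall - 3*Predator + 5  [with Rainfall=4, Predator=1]  = 14
Migration = -3*Deaths - 3*Grass + 4  [with Deaths=14, Grass=4]  = -50

-50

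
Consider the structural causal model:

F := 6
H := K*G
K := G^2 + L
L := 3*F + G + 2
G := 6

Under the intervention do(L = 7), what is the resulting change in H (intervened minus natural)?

-114

do(L=7) replaces the equation L := 3*F + G + 2 with the constant L = 7.
K = G^2 + L  [with G=6, L=7]  = 43
H = K*G  [with K=43, G=6]  = 258
Without intervention: L = 3*F + G + 2  [with F=6, G=6]  = 26; K = G^2 + L  [with G=6, L=26]  = 62; H = K*G  [with K=62, G=6]  = 372.
Change = 258 − 372 = -114.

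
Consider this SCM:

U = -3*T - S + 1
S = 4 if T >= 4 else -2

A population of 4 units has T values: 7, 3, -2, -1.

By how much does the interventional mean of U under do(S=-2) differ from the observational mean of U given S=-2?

The intervention sets S=-2 in all 4 units regardless of T. Recomputing U per unit gives -18, -6, 9, 6; average -2.25.
Conditioning on S=-2 selects the 3 unit(s) with T ∈ {3, -2, -1}. Their U values: -6, 9, 6. Mean = 3.
Difference = -2.25 − 3 = -5.25.

-5.25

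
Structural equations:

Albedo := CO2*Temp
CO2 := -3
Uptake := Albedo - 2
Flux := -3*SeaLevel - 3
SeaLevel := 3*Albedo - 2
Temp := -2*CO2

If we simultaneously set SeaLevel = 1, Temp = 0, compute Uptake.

The joint intervention fixes SeaLevel = 1, Temp = 0, removing each variable's own equation.
Albedo = CO2*Temp  [with CO2=-3, Temp=0]  = 0
Uptake = Albedo - 2  [with Albedo=0]  = -2

-2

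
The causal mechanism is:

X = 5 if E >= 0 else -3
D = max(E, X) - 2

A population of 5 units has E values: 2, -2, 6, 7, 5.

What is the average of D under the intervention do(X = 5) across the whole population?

3.6

The intervention sets X=5 in all 5 units regardless of E. Recomputing D per unit gives 3, 3, 4, 5, 3; average 3.6.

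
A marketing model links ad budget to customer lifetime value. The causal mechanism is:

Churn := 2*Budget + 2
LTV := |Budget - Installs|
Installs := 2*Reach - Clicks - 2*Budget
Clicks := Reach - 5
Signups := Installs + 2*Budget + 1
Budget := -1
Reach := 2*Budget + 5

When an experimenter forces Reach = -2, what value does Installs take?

Under do(Reach=-2), the mechanism Reach := 2*Budget + 5 is discarded; Reach is fixed at -2.
Clicks = Reach - 5  [with Reach=-2]  = -7
Installs = 2*Reach - Clicks - 2*Budget  [with Reach=-2, Clicks=-7, Budget=-1]  = 5

5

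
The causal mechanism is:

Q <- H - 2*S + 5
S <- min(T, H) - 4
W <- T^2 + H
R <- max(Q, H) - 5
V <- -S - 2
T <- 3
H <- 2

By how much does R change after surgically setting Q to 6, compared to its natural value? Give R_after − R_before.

-5

Intervening sets Q = 6 and removes its equation (Q <- H - 2*S + 5).
R = max(Q, H) - 5  [with Q=6, H=2]  = 1
Without intervention: S = min(T, H) - 4  [with T=3, H=2]  = -2; Q = H - 2*S + 5  [with H=2, S=-2]  = 11; R = max(Q, H) - 5  [with Q=11, H=2]  = 6.
Change = 1 − 6 = -5.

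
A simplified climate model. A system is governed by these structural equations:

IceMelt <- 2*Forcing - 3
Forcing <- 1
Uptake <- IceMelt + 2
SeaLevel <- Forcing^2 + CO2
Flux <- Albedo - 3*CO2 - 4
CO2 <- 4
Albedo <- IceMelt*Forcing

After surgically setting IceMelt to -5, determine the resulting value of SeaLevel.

5

do(IceMelt=-5) replaces the equation IceMelt <- 2*Forcing - 3 with the constant IceMelt = -5.
SeaLevel is not downstream of the intervention, so its value is determined by the original equations.
SeaLevel = Forcing^2 + CO2  [with Forcing=1, CO2=4]  = 5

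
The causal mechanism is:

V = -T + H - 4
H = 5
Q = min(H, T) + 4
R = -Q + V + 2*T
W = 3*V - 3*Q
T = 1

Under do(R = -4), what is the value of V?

0

do(R=-4) replaces the equation R = -Q + V + 2*T with the constant R = -4.
V is not downstream of the intervention, so its value is determined by the original equations.
V = -T + H - 4  [with T=1, H=5]  = 0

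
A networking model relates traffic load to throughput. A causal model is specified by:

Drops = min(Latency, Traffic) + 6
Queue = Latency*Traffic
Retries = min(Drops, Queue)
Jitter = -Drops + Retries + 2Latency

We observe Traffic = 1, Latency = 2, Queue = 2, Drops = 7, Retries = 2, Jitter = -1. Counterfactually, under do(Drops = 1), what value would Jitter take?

Under do(Drops=1), the mechanism Drops = min(Latency, Traffic) + 6 is discarded; Drops is fixed at 1.
Queue = Latency*Traffic  [with Latency=2, Traffic=1]  = 2
Retries = min(Drops, Queue)  [with Drops=1, Queue=2]  = 1
Jitter = -Drops + Retries + 2Latency  [with Drops=1, Retries=1, Latency=2]  = 4

4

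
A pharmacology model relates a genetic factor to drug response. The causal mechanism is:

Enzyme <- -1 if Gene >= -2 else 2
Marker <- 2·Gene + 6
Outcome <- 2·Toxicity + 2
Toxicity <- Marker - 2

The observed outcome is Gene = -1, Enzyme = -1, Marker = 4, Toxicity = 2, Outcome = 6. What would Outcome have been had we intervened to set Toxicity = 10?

Intervening sets Toxicity = 10 and removes its equation (Toxicity <- Marker - 2).
Outcome = 2·Toxicity + 2  [with Toxicity=10]  = 22

22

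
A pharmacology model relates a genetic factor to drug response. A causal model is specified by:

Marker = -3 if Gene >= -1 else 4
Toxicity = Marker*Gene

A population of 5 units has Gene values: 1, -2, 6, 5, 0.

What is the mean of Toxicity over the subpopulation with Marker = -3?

E[Toxicity|Marker=-3] averages over only the 4 units with Marker=-3 (Gene = 1, 6, 5, 0): Toxicity = -3, -18, -15, 0, mean -9.

-9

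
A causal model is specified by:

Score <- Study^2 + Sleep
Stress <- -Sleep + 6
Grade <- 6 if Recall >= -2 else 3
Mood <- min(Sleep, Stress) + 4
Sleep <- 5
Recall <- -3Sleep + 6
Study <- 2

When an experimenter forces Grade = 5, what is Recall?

Intervening sets Grade = 5 and removes its equation (Grade <- 6 if Recall >= -2 else 3).
Since Recall is not a descendant of the intervened variable, it is unaffected.
Recall = -3Sleep + 6  [with Sleep=5]  = -9

-9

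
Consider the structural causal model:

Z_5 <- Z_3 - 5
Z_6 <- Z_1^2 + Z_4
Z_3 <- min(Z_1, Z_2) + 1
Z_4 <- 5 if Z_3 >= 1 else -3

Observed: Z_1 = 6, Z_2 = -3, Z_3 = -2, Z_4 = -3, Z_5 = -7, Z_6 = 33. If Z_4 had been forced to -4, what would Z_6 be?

32

Under do(Z_4=-4), the mechanism Z_4 <- 5 if Z_3 >= 1 else -3 is discarded; Z_4 is fixed at -4.
Z_6 = Z_1^2 + Z_4  [with Z_1=6, Z_4=-4]  = 32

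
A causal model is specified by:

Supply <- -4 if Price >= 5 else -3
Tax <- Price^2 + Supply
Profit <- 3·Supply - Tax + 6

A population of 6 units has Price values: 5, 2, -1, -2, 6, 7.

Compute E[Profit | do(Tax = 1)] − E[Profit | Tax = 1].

-1.5

Every unit gets Tax=1 under the intervention. Profit values become -7, -4, -4, -4, -7, -7; E[Profit|do(Tax=1)] = -5.5.
Observing Tax=1 restricts to units where Tax's equation naturally yields 1: Price ∈ {2, -2}. In that subpopulation Profit = -4, -4, mean -4.
Difference = -5.5 − (-4) = -1.5.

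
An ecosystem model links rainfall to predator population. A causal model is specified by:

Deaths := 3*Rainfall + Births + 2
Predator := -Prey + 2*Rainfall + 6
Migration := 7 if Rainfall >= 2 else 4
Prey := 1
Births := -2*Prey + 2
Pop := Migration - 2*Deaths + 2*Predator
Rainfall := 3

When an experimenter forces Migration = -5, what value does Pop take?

Intervening sets Migration = -5 and removes its equation (Migration := 7 if Rainfall >= 2 else 4).
Predator = -Prey + 2*Rainfall + 6  [with Prey=1, Rainfall=3]  = 11
Births = -2*Prey + 2  [with Prey=1]  = 0
Deaths = 3*Rainfall + Births + 2  [with Rainfall=3, Births=0]  = 11
Pop = Migration - 2*Deaths + 2*Predator  [with Migration=-5, Deaths=11, Predator=11]  = -5

-5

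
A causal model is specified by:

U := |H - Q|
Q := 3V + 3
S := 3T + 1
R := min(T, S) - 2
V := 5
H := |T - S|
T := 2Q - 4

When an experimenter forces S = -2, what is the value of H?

34

Intervening sets S = -2 and removes its equation (S := 3T + 1).
Q = 3V + 3  [with V=5]  = 18
T = 2Q - 4  [with Q=18]  = 32
H = |T - S|  [with T=32, S=-2]  = 34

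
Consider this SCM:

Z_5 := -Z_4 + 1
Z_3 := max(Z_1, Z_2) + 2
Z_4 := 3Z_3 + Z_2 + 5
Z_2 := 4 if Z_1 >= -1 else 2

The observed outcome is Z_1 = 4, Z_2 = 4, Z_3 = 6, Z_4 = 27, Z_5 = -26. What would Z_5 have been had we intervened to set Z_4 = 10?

-9

Intervening sets Z_4 = 10 and removes its equation (Z_4 := 3Z_3 + Z_2 + 5).
Z_5 = -Z_4 + 1  [with Z_4=10]  = -9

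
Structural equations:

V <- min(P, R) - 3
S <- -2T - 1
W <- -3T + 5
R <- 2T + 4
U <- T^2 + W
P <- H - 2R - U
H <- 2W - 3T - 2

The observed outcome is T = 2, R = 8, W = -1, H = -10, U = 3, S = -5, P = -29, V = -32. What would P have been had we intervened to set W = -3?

-31

The intervention breaks the incoming arrows to W: W <- -3T + 5 no longer applies, and W = -3.
R = 2T + 4  [with T=2]  = 8
H = 2W - 3T - 2  [with W=-3, T=2]  = -14
U = T^2 + W  [with T=2, W=-3]  = 1
P = H - 2R - U  [with H=-14, R=8, U=1]  = -31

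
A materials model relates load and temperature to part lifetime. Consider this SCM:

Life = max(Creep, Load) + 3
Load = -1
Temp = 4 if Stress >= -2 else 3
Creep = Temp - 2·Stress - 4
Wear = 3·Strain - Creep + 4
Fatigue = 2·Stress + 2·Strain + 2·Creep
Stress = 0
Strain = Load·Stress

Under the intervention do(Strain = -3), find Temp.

The intervention breaks the incoming arrows to Strain: Strain = Load·Stress no longer applies, and Strain = -3.
Temp is not downstream of the intervention, so its value is determined by the original equations.
Temp = 4 if Stress >= -2 else 3  [with Stress=0]  = 4

4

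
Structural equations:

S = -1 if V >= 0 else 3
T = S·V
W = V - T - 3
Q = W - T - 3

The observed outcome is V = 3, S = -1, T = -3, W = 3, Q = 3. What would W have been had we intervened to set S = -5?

15

Under do(S=-5), the mechanism S = -1 if V >= 0 else 3 is discarded; S is fixed at -5.
T = S·V  [with S=-5, V=3]  = -15
W = V - T - 3  [with V=3, T=-15]  = 15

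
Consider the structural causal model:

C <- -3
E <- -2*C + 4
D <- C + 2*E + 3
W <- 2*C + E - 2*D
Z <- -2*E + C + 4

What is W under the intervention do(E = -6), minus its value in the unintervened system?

48

Under do(E=-6), the mechanism E <- -2*C + 4 is discarded; E is fixed at -6.
D = C + 2*E + 3  [with C=-3, E=-6]  = -12
W = 2*C + E - 2*D  [with C=-3, E=-6, D=-12]  = 12
Without intervention: E = -2*C + 4  [with C=-3]  = 10; D = C + 2*E + 3  [with C=-3, E=10]  = 20; W = 2*C + E - 2*D  [with C=-3, E=10, D=20]  = -36.
Change = 12 − (-36) = 48.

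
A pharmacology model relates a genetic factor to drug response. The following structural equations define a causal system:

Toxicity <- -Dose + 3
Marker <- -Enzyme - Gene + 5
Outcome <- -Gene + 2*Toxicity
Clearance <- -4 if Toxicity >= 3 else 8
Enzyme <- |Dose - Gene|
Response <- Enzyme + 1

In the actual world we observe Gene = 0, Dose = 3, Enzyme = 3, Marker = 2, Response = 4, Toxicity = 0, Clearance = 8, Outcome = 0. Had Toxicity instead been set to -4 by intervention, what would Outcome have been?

Intervening sets Toxicity = -4 and removes its equation (Toxicity <- -Dose + 3).
Outcome = -Gene + 2*Toxicity  [with Gene=0, Toxicity=-4]  = -8

-8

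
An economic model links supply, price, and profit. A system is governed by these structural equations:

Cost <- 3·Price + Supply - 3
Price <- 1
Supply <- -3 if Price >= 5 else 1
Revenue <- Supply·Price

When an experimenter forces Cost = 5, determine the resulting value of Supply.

1

Under do(Cost=5), the mechanism Cost <- 3·Price + Supply - 3 is discarded; Cost is fixed at 5.
Since Supply is not a descendant of the intervened variable, it is unaffected.
Supply = -3 if Price >= 5 else 1  [with Price=1]  = 1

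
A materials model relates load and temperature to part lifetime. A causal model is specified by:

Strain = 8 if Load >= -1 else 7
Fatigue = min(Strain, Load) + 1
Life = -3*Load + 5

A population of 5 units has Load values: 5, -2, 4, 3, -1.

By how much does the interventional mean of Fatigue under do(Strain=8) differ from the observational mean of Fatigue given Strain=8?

Under do(Strain=8), Strain's equation is replaced by Strain=8 for every unit. Per-unit Fatigue: 6, -1, 5, 4, 0. Mean = 2.8.
Conditioning on Strain=8 selects the 4 unit(s) with Load ∈ {5, 4, 3, -1}. Their Fatigue values: 6, 5, 4, 0. Mean = 3.75.
Difference = 2.8 − 3.75 = -0.95.

-0.95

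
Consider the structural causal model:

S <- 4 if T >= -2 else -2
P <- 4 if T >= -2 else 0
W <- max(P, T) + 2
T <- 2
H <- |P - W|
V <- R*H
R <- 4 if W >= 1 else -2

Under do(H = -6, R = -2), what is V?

12

Under do(H = -6, R = -2), each intervened variable's structural equation is replaced by its fixed value.
V = R*H  [with R=-2, H=-6]  = 12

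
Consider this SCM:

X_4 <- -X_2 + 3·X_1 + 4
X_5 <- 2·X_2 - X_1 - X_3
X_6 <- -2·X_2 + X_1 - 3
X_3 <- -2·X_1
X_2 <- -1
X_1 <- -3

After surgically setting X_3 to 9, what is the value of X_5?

do(X_3=9) replaces the equation X_3 <- -2·X_1 with the constant X_3 = 9.
X_5 = 2·X_2 - X_1 - X_3  [with X_2=-1, X_1=-3, X_3=9]  = -8

-8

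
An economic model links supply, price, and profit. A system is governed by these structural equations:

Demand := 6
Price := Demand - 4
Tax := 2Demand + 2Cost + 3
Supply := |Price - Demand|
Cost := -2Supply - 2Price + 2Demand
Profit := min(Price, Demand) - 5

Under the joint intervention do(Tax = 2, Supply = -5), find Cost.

Under do(Tax = 2, Supply = -5), each intervened variable's structural equation is replaced by its fixed value.
Price = Demand - 4  [with Demand=6]  = 2
Cost = -2Supply - 2Price + 2Demand  [with Supply=-5, Price=2, Demand=6]  = 18

18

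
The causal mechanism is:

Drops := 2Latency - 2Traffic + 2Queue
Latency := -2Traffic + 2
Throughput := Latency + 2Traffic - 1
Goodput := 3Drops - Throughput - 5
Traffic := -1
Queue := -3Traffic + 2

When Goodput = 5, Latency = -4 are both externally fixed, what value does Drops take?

Under do(Goodput = 5, Latency = -4), each intervened variable's structural equation is replaced by its fixed value.
Queue = -3Traffic + 2  [with Traffic=-1]  = 5
Drops = 2Latency - 2Traffic + 2Queue  [with Latency=-4, Traffic=-1, Queue=5]  = 4

4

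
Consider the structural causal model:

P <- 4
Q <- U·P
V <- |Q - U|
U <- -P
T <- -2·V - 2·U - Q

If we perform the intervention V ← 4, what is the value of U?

-4

The intervention breaks the incoming arrows to V: V <- |Q - U| no longer applies, and V = 4.
Since U is not a descendant of the intervened variable, it is unaffected.
U = -P  [with P=4]  = -4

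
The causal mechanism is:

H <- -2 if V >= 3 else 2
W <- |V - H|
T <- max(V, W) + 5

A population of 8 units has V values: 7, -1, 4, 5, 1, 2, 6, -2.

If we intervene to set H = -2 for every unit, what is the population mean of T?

The intervention sets H=-2 in all 8 units regardless of V. Recomputing T per unit gives 14, 6, 11, 12, 8, 9, 13, 5; average 9.75.

9.75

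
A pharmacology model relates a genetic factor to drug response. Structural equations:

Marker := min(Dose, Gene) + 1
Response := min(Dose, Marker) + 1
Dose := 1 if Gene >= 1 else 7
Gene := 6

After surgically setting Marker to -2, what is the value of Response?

-1

The intervention breaks the incoming arrows to Marker: Marker := min(Dose, Gene) + 1 no longer applies, and Marker = -2.
Dose = 1 if Gene >= 1 else 7  [with Gene=6]  = 1
Response = min(Dose, Marker) + 1  [with Dose=1, Marker=-2]  = -1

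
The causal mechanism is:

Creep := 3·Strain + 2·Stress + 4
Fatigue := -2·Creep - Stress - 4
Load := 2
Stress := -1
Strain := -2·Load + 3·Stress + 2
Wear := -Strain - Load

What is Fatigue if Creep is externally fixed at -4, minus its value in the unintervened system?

Under do(Creep=-4), the mechanism Creep := 3·Strain + 2·Stress + 4 is discarded; Creep is fixed at -4.
Fatigue = -2·Creep - Stress - 4  [with Creep=-4, Stress=-1]  = 5
Without intervention: Strain = -2·Load + 3·Stress + 2  [with Load=2, Stress=-1]  = -5; Creep = 3·Strain + 2·Stress + 4  [with Strain=-5, Stress=-1]  = -13; Fatigue = -2·Creep - Stress - 4  [with Creep=-13, Stress=-1]  = 23.
Change = 5 − 23 = -18.

-18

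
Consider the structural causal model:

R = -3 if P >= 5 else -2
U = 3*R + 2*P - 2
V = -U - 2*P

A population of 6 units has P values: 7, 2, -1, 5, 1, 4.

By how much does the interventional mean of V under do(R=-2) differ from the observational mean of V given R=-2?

do(R=-2) breaks R's dependence on P. With R=-2 fixed, V across the units is -20, 0, 12, -12, 4, -8, mean -4.
E[V|R=-2] averages over only the 4 units with R=-2 (P = 2, -1, 1, 4): V = 0, 12, 4, -8, mean 2.
Difference = -4 − 2 = -6.

-6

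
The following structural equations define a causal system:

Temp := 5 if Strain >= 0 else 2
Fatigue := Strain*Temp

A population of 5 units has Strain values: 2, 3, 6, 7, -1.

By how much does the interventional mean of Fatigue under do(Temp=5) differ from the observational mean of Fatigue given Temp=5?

do(Temp=5) breaks Temp's dependence on Strain. With Temp=5 fixed, Fatigue across the units is 10, 15, 30, 35, -5, mean 17.
Observing Temp=5 restricts to units where Temp's equation naturally yields 5: Strain ∈ {2, 3, 6, 7}. In that subpopulation Fatigue = 10, 15, 30, 35, mean 22.5.
Difference = 17 − 22.5 = -5.5.

-5.5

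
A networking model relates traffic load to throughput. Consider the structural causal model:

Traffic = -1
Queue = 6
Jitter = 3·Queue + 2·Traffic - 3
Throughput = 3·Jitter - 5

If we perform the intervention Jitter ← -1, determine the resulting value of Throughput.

-8

The intervention breaks the incoming arrows to Jitter: Jitter = 3·Queue + 2·Traffic - 3 no longer applies, and Jitter = -1.
Throughput = 3·Jitter - 5  [with Jitter=-1]  = -8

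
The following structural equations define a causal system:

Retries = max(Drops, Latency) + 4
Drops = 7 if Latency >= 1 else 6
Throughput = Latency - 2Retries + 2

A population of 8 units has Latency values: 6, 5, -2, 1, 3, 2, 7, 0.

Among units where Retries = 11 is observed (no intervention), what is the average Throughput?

-16

Observing Retries=11 restricts to units where Retries's equation naturally yields 11: Latency ∈ {6, 5, 1, 3, 2, 7}. In that subpopulation Throughput = -14, -15, -19, -17, -18, -13, mean -16.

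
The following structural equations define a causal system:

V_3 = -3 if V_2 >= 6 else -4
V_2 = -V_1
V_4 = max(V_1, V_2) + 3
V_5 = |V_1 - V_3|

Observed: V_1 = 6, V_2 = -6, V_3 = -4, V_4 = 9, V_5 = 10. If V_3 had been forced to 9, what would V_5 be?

do(V_3=9) replaces the equation V_3 = -3 if V_2 >= 6 else -4 with the constant V_3 = 9.
V_5 = |V_1 - V_3|  [with V_1=6, V_3=9]  = 3

3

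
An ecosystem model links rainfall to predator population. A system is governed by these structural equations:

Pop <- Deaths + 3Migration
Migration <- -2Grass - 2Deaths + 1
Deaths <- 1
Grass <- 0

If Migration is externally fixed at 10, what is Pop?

The intervention breaks the incoming arrows to Migration: Migration <- -2Grass - 2Deaths + 1 no longer applies, and Migration = 10.
Pop = Deaths + 3Migration  [with Deaths=1, Migration=10]  = 31

31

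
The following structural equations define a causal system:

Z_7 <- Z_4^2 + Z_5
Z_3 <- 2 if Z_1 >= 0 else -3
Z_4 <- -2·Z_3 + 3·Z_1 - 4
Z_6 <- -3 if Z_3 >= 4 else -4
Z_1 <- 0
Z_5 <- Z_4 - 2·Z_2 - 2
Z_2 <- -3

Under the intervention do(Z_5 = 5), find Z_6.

-4

The intervention breaks the incoming arrows to Z_5: Z_5 <- Z_4 - 2·Z_2 - 2 no longer applies, and Z_5 = 5.
Since Z_6 is not a descendant of the intervened variable, it is unaffected.
Z_3 = 2 if Z_1 >= 0 else -3  [with Z_1=0]  = 2
Z_6 = -3 if Z_3 >= 4 else -4  [with Z_3=2]  = -4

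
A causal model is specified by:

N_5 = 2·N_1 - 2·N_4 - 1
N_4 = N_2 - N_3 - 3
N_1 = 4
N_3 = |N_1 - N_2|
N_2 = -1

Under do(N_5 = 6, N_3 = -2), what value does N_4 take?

Under do(N_5 = 6, N_3 = -2), each intervened variable's structural equation is replaced by its fixed value.
N_4 = N_2 - N_3 - 3  [with N_2=-1, N_3=-2]  = -2

-2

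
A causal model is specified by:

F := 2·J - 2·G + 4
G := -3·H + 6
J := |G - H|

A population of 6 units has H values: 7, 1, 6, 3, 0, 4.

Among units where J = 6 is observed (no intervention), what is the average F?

E[F|J=6] averages over only the 2 units with J=6 (H = 3, 0): F = 22, 4, mean 13.

13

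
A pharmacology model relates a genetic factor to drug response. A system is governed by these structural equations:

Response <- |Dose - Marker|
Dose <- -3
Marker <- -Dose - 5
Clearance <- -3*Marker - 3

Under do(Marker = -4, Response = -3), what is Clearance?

9

Setting Marker = -4, Response = -3 by intervention discards those variables' equations.
Clearance = -3*Marker - 3  [with Marker=-4]  = 9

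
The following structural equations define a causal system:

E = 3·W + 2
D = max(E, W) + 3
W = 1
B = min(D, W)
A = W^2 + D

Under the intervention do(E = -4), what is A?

5

Under do(E=-4), the mechanism E = 3·W + 2 is discarded; E is fixed at -4.
D = max(E, W) + 3  [with E=-4, W=1]  = 4
A = W^2 + D  [with W=1, D=4]  = 5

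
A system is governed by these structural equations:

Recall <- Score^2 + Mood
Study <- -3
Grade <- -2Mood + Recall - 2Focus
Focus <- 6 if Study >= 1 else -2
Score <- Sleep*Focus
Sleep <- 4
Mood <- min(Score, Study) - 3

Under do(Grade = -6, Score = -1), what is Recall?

Setting Grade = -6, Score = -1 by intervention discards those variables' equations.
Mood = min(Score, Study) - 3  [with Score=-1, Study=-3]  = -6
Recall = Score^2 + Mood  [with Score=-1, Mood=-6]  = -5

-5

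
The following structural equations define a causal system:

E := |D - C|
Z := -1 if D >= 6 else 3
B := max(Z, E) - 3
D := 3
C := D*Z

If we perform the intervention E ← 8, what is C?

9

Under do(E=8), the mechanism E := |D - C| is discarded; E is fixed at 8.
Since C is not a descendant of the intervened variable, it is unaffected.
Z = -1 if D >= 6 else 3  [with D=3]  = 3
C = D*Z  [with D=3, Z=3]  = 9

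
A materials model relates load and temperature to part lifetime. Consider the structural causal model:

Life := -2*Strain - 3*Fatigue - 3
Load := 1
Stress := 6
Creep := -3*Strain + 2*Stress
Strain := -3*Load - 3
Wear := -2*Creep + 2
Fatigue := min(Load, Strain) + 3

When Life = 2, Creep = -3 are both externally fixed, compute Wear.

Under do(Life = 2, Creep = -3), each intervened variable's structural equation is replaced by its fixed value.
Wear = -2*Creep + 2  [with Creep=-3]  = 8

8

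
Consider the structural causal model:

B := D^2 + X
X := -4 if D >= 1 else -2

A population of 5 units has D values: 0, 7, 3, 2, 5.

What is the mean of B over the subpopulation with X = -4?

17.75

E[B|X=-4] averages over only the 4 units with X=-4 (D = 7, 3, 2, 5): B = 45, 5, 0, 21, mean 17.75.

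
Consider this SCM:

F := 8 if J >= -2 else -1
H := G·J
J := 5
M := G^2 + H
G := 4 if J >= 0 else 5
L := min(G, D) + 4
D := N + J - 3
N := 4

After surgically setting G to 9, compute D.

The intervention breaks the incoming arrows to G: G := 4 if J >= 0 else 5 no longer applies, and G = 9.
D is not downstream of the intervention, so its value is determined by the original equations.
D = N + J - 3  [with N=4, J=5]  = 6

6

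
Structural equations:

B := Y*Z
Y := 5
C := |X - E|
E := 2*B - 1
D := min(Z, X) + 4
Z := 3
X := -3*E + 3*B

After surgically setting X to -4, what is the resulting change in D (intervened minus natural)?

Under do(X=-4), the mechanism X := -3*E + 3*B is discarded; X is fixed at -4.
D = min(Z, X) + 4  [with Z=3, X=-4]  = 0
Without intervention: B = Y*Z  [with Y=5, Z=3]  = 15; E = 2*B - 1  [with B=15]  = 29; X = -3*E + 3*B  [with E=29, B=15]  = -42; D = min(Z, X) + 4  [with Z=3, X=-42]  = -38.
Change = 0 − (-38) = 38.

38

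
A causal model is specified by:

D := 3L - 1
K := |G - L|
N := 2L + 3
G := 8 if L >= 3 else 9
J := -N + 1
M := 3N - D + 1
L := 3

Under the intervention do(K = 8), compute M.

20

Under do(K=8), the mechanism K := |G - L| is discarded; K is fixed at 8.
Since M is not a descendant of the intervened variable, it is unaffected.
N = 2L + 3  [with L=3]  = 9
D = 3L - 1  [with L=3]  = 8
M = 3N - D + 1  [with N=9, D=8]  = 20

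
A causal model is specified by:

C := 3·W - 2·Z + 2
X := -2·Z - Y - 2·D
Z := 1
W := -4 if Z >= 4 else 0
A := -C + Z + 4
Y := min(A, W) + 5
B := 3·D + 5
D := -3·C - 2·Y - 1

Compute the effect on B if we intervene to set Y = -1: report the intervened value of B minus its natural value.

36

Under do(Y=-1), the mechanism Y := min(A, W) + 5 is discarded; Y is fixed at -1.
W = -4 if Z >= 4 else 0  [with Z=1]  = 0
C = 3·W - 2·Z + 2  [with W=0, Z=1]  = 0
D = -3·C - 2·Y - 1  [with C=0, Y=-1]  = 1
B = 3·D + 5  [with D=1]  = 8
Without intervention: W = -4 if Z >= 4 else 0  [with Z=1]  = 0; C = 3·W - 2·Z + 2  [with W=0, Z=1]  = 0; A = -C + Z + 4  [with C=0, Z=1]  = 5; Y = min(A, W) + 5  [with A=5, W=0]  = 5; D = -3·C - 2·Y - 1  [with C=0, Y=5]  = -11; B = 3·D + 5  [with D=-11]  = -28.
Change = 8 − (-28) = 36.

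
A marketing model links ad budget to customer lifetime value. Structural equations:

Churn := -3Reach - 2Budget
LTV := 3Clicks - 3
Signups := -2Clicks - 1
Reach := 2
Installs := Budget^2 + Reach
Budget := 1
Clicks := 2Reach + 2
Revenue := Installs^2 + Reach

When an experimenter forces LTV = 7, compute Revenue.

Intervening sets LTV = 7 and removes its equation (LTV := 3Clicks - 3).
Since Revenue is not a descendant of the intervened variable, it is unaffected.
Installs = Budget^2 + Reach  [with Budget=1, Reach=2]  = 3
Revenue = Installs^2 + Reach  [with Installs=3, Reach=2]  = 11

11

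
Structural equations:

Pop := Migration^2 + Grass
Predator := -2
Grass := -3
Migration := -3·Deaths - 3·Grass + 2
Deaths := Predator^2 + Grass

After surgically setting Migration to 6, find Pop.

33

Intervening sets Migration = 6 and removes its equation (Migration := -3·Deaths - 3·Grass + 2).
Pop = Migration^2 + Grass  [with Migration=6, Grass=-3]  = 33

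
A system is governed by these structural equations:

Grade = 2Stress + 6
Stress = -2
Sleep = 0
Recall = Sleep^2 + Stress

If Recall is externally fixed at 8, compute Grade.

2

The intervention breaks the incoming arrows to Recall: Recall = Sleep^2 + Stress no longer applies, and Recall = 8.
Grade is not downstream of the intervention, so its value is determined by the original equations.
Grade = 2Stress + 6  [with Stress=-2]  = 2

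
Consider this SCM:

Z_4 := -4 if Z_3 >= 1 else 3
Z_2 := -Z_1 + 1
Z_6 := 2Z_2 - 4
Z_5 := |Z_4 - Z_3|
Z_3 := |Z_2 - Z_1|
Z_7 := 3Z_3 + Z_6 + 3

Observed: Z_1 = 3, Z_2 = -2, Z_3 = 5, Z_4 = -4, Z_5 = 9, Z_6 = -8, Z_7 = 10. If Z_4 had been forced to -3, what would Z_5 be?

Intervening sets Z_4 = -3 and removes its equation (Z_4 := -4 if Z_3 >= 1 else 3).
Z_2 = -Z_1 + 1  [with Z_1=3]  = -2
Z_3 = |Z_2 - Z_1|  [with Z_2=-2, Z_1=3]  = 5
Z_5 = |Z_4 - Z_3|  [with Z_4=-3, Z_3=5]  = 8

8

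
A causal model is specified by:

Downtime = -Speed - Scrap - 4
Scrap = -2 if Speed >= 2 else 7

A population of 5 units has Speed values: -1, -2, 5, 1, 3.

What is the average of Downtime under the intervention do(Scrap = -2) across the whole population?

-3.2

Every unit gets Scrap=-2 under the intervention. Downtime values become -1, 0, -7, -3, -5; E[Downtime|do(Scrap=-2)] = -3.2.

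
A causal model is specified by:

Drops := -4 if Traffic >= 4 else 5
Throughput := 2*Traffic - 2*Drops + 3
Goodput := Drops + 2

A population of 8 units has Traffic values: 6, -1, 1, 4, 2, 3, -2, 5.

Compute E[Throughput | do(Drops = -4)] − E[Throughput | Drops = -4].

-5.5

The intervention sets Drops=-4 in all 8 units regardless of Traffic. Recomputing Throughput per unit gives 23, 9, 13, 19, 15, 17, 7, 21; average 15.5.
E[Throughput|Drops=-4] averages over only the 3 units with Drops=-4 (Traffic = 6, 4, 5): Throughput = 23, 19, 21, mean 21.
Difference = 15.5 − 21 = -5.5.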